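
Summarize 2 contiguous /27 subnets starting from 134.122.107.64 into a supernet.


Original prefix: /27
Number of subnets: 2 = 2^1
New prefix = 27 - 1 = 26
Supernet: 134.122.107.64/26


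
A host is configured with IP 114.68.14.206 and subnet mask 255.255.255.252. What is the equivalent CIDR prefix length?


Binary: 11111111.11111111.11111111.11111100
Count leading 1s
Prefix: /30


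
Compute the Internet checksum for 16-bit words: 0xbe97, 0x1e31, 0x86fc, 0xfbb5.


Sum all words (with carry folding):
+ 0xbe97 = 0xbe97
+ 0x1e31 = 0xdcc8
+ 0x86fc = 0x63c5
+ 0xfbb5 = 0x5f7b
One's complement: ~0x5f7b
Checksum = 0xa084


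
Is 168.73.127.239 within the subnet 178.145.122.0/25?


Subnet network: 178.145.122.0
Test IP AND mask: 168.73.127.128
No, 168.73.127.239 is not in 178.145.122.0/25


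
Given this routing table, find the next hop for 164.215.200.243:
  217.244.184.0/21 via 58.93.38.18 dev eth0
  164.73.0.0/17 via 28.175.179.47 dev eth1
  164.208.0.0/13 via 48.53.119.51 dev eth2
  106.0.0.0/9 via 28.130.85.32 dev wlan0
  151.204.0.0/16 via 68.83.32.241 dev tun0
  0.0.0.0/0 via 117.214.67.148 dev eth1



Longest prefix match for 164.215.200.243:
  /21 217.244.184.0: no
  /17 164.73.0.0: no
  /13 164.208.0.0: MATCH
  /9 106.0.0.0: no
  /16 151.204.0.0: no
  /0 0.0.0.0: MATCH
Selected: next-hop 48.53.119.51 via eth2 (matched /13)


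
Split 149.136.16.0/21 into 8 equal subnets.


New prefix = 21 + 3 = 24
Each subnet has 256 addresses
  149.136.16.0/24
  149.136.17.0/24
  149.136.18.0/24
  149.136.19.0/24
  149.136.20.0/24
  149.136.21.0/24
  149.136.22.0/24
  149.136.23.0/24
Subnets: 149.136.16.0/24, 149.136.17.0/24, 149.136.18.0/24, 149.136.19.0/24, 149.136.20.0/24, 149.136.21.0/24, 149.136.22.0/24, 149.136.23.0/24


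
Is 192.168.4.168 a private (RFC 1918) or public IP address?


RFC 1918 private ranges:
  10.0.0.0/8 (10.0.0.0 - 10.255.255.255)
  172.16.0.0/12 (172.16.0.0 - 172.31.255.255)
  192.168.0.0/16 (192.168.0.0 - 192.168.255.255)
Private (in 192.168.0.0/16)


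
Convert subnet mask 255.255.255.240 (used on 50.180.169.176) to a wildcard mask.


Subnet mask: 255.255.255.240
Wildcard = 255.255.255.255 - subnet mask
255 - 255 = 0
255 - 255 = 0
255 - 255 = 0
255 - 240 = 15
Wildcard: 0.0.0.15


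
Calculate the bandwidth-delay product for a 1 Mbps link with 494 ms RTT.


BDP = bandwidth * RTT
= 1 Mbps * 494 ms
= 1 * 1e6 * 494 / 1000 bits
= 494000 bits
= 61750 bytes
= 60.3027 KB
BDP = 494000 bits (61750 bytes)


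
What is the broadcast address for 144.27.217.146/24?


Network: 144.27.217.0/24
Host bits = 8
Set all host bits to 1:
Broadcast: 144.27.217.255


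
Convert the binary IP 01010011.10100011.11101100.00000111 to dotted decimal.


01010011 = 83
10100011 = 163
11101100 = 236
00000111 = 7
IP: 83.163.236.7


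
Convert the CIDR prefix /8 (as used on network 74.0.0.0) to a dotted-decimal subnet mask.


/8 means 8 network bits, 24 host bits
Binary: 11111111000000000000000000000000
Mask: 255.0.0.0


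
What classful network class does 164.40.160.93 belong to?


First octet: 164
Binary: 10100100
10xxxxxx -> Class B (128-191)
Class B, default mask 255.255.0.0 (/16)


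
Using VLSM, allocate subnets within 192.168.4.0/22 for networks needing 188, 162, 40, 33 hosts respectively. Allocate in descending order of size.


188 hosts -> /24 (254 usable): 192.168.4.0/24
162 hosts -> /24 (254 usable): 192.168.5.0/24
40 hosts -> /26 (62 usable): 192.168.6.0/26
33 hosts -> /26 (62 usable): 192.168.6.64/26
Allocation: 192.168.4.0/24 (188 hosts, 254 usable); 192.168.5.0/24 (162 hosts, 254 usable); 192.168.6.0/26 (40 hosts, 62 usable); 192.168.6.64/26 (33 hosts, 62 usable)


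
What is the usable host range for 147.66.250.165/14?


Network: 147.64.0.0
Broadcast: 147.67.255.255
First usable = network + 1
Last usable = broadcast - 1
Range: 147.64.0.1 to 147.67.255.254


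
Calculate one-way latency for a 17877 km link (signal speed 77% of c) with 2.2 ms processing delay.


Speed = 0.77 * 3e5 km/s = 231000 km/s
Propagation delay = 17877 / 231000 = 0.0774 s = 77.3896 ms
Processing delay = 2.2 ms
Total one-way latency = 79.5896 ms


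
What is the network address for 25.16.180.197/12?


IP:   00011001.00010000.10110100.11000101
Mask: 11111111.11110000.00000000.00000000
AND operation:
Net:  00011001.00010000.00000000.00000000
Network: 25.16.0.0/12


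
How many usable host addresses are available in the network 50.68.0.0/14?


Host bits = 32 - 14 = 18
Total addresses = 2^18 = 262144
Usable = total - 2 (network and broadcast)
Usable hosts: 262142


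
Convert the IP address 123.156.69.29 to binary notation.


123 = 01111011
156 = 10011100
69 = 01000101
29 = 00011101
Binary: 01111011.10011100.01000101.00011101


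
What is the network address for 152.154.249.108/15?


IP:   10011000.10011010.11111001.01101100
Mask: 11111111.11111110.00000000.00000000
AND operation:
Net:  10011000.10011010.00000000.00000000
Network: 152.154.0.0/15


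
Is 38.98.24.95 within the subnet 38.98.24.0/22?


Subnet network: 38.98.24.0
Test IP AND mask: 38.98.24.0
Yes, 38.98.24.95 is in 38.98.24.0/22


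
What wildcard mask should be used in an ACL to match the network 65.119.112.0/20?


Subnet mask: 255.255.240.0
Wildcard = 255.255.255.255 - subnet mask
255 - 255 = 0
255 - 255 = 0
255 - 240 = 15
255 - 0 = 255
Wildcard: 0.0.15.255


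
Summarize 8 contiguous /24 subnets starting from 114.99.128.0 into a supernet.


Original prefix: /24
Number of subnets: 8 = 2^3
New prefix = 24 - 3 = 21
Supernet: 114.99.128.0/21


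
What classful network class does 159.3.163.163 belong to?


First octet: 159
Binary: 10011111
10xxxxxx -> Class B (128-191)
Class B, default mask 255.255.0.0 (/16)


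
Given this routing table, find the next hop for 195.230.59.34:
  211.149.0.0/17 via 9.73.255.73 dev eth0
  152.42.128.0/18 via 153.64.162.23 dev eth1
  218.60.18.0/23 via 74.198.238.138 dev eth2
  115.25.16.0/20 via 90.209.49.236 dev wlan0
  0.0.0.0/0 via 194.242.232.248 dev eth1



Longest prefix match for 195.230.59.34:
  /17 211.149.0.0: no
  /18 152.42.128.0: no
  /23 218.60.18.0: no
  /20 115.25.16.0: no
  /0 0.0.0.0: MATCH
Selected: next-hop 194.242.232.248 via eth1 (matched /0)


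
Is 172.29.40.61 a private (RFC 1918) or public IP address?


RFC 1918 private ranges:
  10.0.0.0/8 (10.0.0.0 - 10.255.255.255)
  172.16.0.0/12 (172.16.0.0 - 172.31.255.255)
  192.168.0.0/16 (192.168.0.0 - 192.168.255.255)
Private (in 172.16.0.0/12)


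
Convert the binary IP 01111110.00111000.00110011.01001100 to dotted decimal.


01111110 = 126
00111000 = 56
00110011 = 51
01001100 = 76
IP: 126.56.51.76


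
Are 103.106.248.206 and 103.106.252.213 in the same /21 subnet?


Mask: 255.255.248.0
103.106.248.206 AND mask = 103.106.248.0
103.106.252.213 AND mask = 103.106.248.0
Yes, same subnet (103.106.248.0)


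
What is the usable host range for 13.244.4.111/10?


Network: 13.192.0.0
Broadcast: 13.255.255.255
First usable = network + 1
Last usable = broadcast - 1
Range: 13.192.0.1 to 13.255.255.254


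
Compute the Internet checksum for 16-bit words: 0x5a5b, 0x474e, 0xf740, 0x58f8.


Sum all words (with carry folding):
+ 0x5a5b = 0x5a5b
+ 0x474e = 0xa1a9
+ 0xf740 = 0x98ea
+ 0x58f8 = 0xf1e2
One's complement: ~0xf1e2
Checksum = 0x0e1d


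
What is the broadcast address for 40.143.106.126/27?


Network: 40.143.106.96/27
Host bits = 5
Set all host bits to 1:
Broadcast: 40.143.106.127


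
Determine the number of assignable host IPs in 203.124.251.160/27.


Host bits = 32 - 27 = 5
Total addresses = 2^5 = 32
Usable = total - 2 (network and broadcast)
Usable hosts: 30


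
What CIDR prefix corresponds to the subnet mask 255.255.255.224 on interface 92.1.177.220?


Binary: 11111111.11111111.11111111.11100000
Count leading 1s
Prefix: /27


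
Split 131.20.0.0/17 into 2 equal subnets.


New prefix = 17 + 1 = 18
Each subnet has 16384 addresses
  131.20.0.0/18
  131.20.64.0/18
Subnets: 131.20.0.0/18, 131.20.64.0/18


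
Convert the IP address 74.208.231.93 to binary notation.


74 = 01001010
208 = 11010000
231 = 11100111
93 = 01011101
Binary: 01001010.11010000.11100111.01011101


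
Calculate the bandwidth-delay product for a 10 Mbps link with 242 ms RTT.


BDP = bandwidth * RTT
= 10 Mbps * 242 ms
= 10 * 1e6 * 242 / 1000 bits
= 2420000 bits
= 302500 bytes
= 295.4102 KB
BDP = 2420000 bits (302500 bytes)


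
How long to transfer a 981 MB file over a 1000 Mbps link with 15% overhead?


Effective throughput = 1000 * (1 - 15/100) = 850 Mbps
File size in Mb = 981 * 8 = 7848 Mb
Time = 7848 / 850
Time = 9.2329 seconds


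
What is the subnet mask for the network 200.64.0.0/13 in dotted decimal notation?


/13 means 13 network bits, 19 host bits
Binary: 11111111111110000000000000000000
Mask: 255.248.0.0


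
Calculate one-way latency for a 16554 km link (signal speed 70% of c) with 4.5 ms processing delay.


Speed = 0.7 * 3e5 km/s = 210000 km/s
Propagation delay = 16554 / 210000 = 0.0788 s = 78.8286 ms
Processing delay = 4.5 ms
Total one-way latency = 83.3286 ms


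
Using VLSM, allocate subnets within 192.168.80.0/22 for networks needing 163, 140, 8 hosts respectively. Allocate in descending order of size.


163 hosts -> /24 (254 usable): 192.168.80.0/24
140 hosts -> /24 (254 usable): 192.168.81.0/24
8 hosts -> /28 (14 usable): 192.168.82.0/28
Allocation: 192.168.80.0/24 (163 hosts, 254 usable); 192.168.81.0/24 (140 hosts, 254 usable); 192.168.82.0/28 (8 hosts, 14 usable)


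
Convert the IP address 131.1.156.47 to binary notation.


131 = 10000011
1 = 00000001
156 = 10011100
47 = 00101111
Binary: 10000011.00000001.10011100.00101111


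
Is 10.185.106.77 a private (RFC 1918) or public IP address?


RFC 1918 private ranges:
  10.0.0.0/8 (10.0.0.0 - 10.255.255.255)
  172.16.0.0/12 (172.16.0.0 - 172.31.255.255)
  192.168.0.0/16 (192.168.0.0 - 192.168.255.255)
Private (in 10.0.0.0/8)


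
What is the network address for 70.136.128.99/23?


IP:   01000110.10001000.10000000.01100011
Mask: 11111111.11111111.11111110.00000000
AND operation:
Net:  01000110.10001000.10000000.00000000
Network: 70.136.128.0/23


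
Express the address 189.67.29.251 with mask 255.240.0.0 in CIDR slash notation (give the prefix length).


Binary: 11111111.11110000.00000000.00000000
Count leading 1s
Prefix: /12


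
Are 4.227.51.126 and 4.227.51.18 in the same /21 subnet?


Mask: 255.255.248.0
4.227.51.126 AND mask = 4.227.48.0
4.227.51.18 AND mask = 4.227.48.0
Yes, same subnet (4.227.48.0)


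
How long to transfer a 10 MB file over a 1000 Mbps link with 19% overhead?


Effective throughput = 1000 * (1 - 19/100) = 810 Mbps
File size in Mb = 10 * 8 = 80 Mb
Time = 80 / 810
Time = 0.0988 seconds


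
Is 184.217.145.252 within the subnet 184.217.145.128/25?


Subnet network: 184.217.145.128
Test IP AND mask: 184.217.145.128
Yes, 184.217.145.252 is in 184.217.145.128/25


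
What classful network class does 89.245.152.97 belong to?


First octet: 89
Binary: 01011001
0xxxxxxx -> Class A (1-126)
Class A, default mask 255.0.0.0 (/8)


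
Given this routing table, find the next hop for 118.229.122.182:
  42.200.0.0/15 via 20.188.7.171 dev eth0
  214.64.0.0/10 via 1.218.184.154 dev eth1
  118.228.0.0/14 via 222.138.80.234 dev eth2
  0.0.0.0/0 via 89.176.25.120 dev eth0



Longest prefix match for 118.229.122.182:
  /15 42.200.0.0: no
  /10 214.64.0.0: no
  /14 118.228.0.0: MATCH
  /0 0.0.0.0: MATCH
Selected: next-hop 222.138.80.234 via eth2 (matched /14)


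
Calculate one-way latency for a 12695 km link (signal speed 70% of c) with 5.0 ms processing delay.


Speed = 0.7 * 3e5 km/s = 210000 km/s
Propagation delay = 12695 / 210000 = 0.0605 s = 60.4524 ms
Processing delay = 5.0 ms
Total one-way latency = 65.4524 ms


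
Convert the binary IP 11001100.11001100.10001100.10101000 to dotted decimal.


11001100 = 204
11001100 = 204
10001100 = 140
10101000 = 168
IP: 204.204.140.168


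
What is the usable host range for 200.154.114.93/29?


Network: 200.154.114.88
Broadcast: 200.154.114.95
First usable = network + 1
Last usable = broadcast - 1
Range: 200.154.114.89 to 200.154.114.94


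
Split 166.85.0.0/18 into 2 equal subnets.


New prefix = 18 + 1 = 19
Each subnet has 8192 addresses
  166.85.0.0/19
  166.85.32.0/19
Subnets: 166.85.0.0/19, 166.85.32.0/19


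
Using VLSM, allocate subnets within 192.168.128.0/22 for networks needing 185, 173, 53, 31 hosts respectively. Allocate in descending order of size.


185 hosts -> /24 (254 usable): 192.168.128.0/24
173 hosts -> /24 (254 usable): 192.168.129.0/24
53 hosts -> /26 (62 usable): 192.168.130.0/26
31 hosts -> /26 (62 usable): 192.168.130.64/26
Allocation: 192.168.128.0/24 (185 hosts, 254 usable); 192.168.129.0/24 (173 hosts, 254 usable); 192.168.130.0/26 (53 hosts, 62 usable); 192.168.130.64/26 (31 hosts, 62 usable)


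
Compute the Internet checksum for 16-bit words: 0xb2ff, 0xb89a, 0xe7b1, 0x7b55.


Sum all words (with carry folding):
+ 0xb2ff = 0xb2ff
+ 0xb89a = 0x6b9a
+ 0xe7b1 = 0x534c
+ 0x7b55 = 0xcea1
One's complement: ~0xcea1
Checksum = 0x315e


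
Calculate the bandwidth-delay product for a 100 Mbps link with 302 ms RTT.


BDP = bandwidth * RTT
= 100 Mbps * 302 ms
= 100 * 1e6 * 302 / 1000 bits
= 30200000 bits
= 3775000 bytes
= 3686.5234 KB
BDP = 30200000 bits (3775000 bytes)


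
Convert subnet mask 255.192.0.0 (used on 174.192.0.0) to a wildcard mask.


Subnet mask: 255.192.0.0
Wildcard = 255.255.255.255 - subnet mask
255 - 255 = 0
255 - 192 = 63
255 - 0 = 255
255 - 0 = 255
Wildcard: 0.63.255.255


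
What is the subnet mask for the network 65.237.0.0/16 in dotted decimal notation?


/16 means 16 network bits, 16 host bits
Binary: 11111111111111110000000000000000
Mask: 255.255.0.0


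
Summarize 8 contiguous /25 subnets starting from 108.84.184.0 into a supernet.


Original prefix: /25
Number of subnets: 8 = 2^3
New prefix = 25 - 3 = 22
Supernet: 108.84.184.0/22


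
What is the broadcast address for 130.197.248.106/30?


Network: 130.197.248.104/30
Host bits = 2
Set all host bits to 1:
Broadcast: 130.197.248.107


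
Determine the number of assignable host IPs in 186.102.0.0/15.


Host bits = 32 - 15 = 17
Total addresses = 2^17 = 131072
Usable = total - 2 (network and broadcast)
Usable hosts: 131070


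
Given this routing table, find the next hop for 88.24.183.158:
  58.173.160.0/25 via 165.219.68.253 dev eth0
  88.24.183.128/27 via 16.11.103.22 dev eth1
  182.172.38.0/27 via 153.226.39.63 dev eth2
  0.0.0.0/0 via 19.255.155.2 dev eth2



Longest prefix match for 88.24.183.158:
  /25 58.173.160.0: no
  /27 88.24.183.128: MATCH
  /27 182.172.38.0: no
  /0 0.0.0.0: MATCH
Selected: next-hop 16.11.103.22 via eth1 (matched /27)


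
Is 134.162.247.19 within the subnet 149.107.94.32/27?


Subnet network: 149.107.94.32
Test IP AND mask: 134.162.247.0
No, 134.162.247.19 is not in 149.107.94.32/27


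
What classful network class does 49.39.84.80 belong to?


First octet: 49
Binary: 00110001
0xxxxxxx -> Class A (1-126)
Class A, default mask 255.0.0.0 (/8)


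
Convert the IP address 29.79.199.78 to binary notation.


29 = 00011101
79 = 01001111
199 = 11000111
78 = 01001110
Binary: 00011101.01001111.11000111.01001110


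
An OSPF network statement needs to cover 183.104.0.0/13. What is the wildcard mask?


Subnet mask: 255.248.0.0
Wildcard = 255.255.255.255 - subnet mask
255 - 255 = 0
255 - 248 = 7
255 - 0 = 255
255 - 0 = 255
Wildcard: 0.7.255.255


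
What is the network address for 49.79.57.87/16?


IP:   00110001.01001111.00111001.01010111
Mask: 11111111.11111111.00000000.00000000
AND operation:
Net:  00110001.01001111.00000000.00000000
Network: 49.79.0.0/16


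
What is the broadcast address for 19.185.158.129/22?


Network: 19.185.156.0/22
Host bits = 10
Set all host bits to 1:
Broadcast: 19.185.159.255


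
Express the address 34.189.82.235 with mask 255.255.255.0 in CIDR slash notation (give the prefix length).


Binary: 11111111.11111111.11111111.00000000
Count leading 1s
Prefix: /24


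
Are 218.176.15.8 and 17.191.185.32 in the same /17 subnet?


Mask: 255.255.128.0
218.176.15.8 AND mask = 218.176.0.0
17.191.185.32 AND mask = 17.191.128.0
No, different subnets (218.176.0.0 vs 17.191.128.0)


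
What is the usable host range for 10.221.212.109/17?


Network: 10.221.128.0
Broadcast: 10.221.255.255
First usable = network + 1
Last usable = broadcast - 1
Range: 10.221.128.1 to 10.221.255.254


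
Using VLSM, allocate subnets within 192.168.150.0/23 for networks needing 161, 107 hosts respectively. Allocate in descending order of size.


161 hosts -> /24 (254 usable): 192.168.150.0/24
107 hosts -> /25 (126 usable): 192.168.151.0/25
Allocation: 192.168.150.0/24 (161 hosts, 254 usable); 192.168.151.0/25 (107 hosts, 126 usable)


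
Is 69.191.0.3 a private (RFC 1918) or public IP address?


RFC 1918 private ranges:
  10.0.0.0/8 (10.0.0.0 - 10.255.255.255)
  172.16.0.0/12 (172.16.0.0 - 172.31.255.255)
  192.168.0.0/16 (192.168.0.0 - 192.168.255.255)
Public (not in any RFC 1918 range)


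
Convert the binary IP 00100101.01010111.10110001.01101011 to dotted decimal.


00100101 = 37
01010111 = 87
10110001 = 177
01101011 = 107
IP: 37.87.177.107


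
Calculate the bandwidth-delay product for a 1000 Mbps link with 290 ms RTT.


BDP = bandwidth * RTT
= 1000 Mbps * 290 ms
= 1000 * 1e6 * 290 / 1000 bits
= 290000000 bits
= 36250000 bytes
= 35400.3906 KB
BDP = 290000000 bits (36250000 bytes)


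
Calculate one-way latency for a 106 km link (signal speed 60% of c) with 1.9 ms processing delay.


Speed = 0.6 * 3e5 km/s = 180000 km/s
Propagation delay = 106 / 180000 = 0.0006 s = 0.5889 ms
Processing delay = 1.9 ms
Total one-way latency = 2.4889 ms


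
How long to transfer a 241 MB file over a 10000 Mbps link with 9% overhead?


Effective throughput = 10000 * (1 - 9/100) = 9100 Mbps
File size in Mb = 241 * 8 = 1928 Mb
Time = 1928 / 9100
Time = 0.2119 seconds


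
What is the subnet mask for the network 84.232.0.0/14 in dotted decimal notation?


/14 means 14 network bits, 18 host bits
Binary: 11111111111111000000000000000000
Mask: 255.252.0.0


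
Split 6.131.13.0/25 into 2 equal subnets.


New prefix = 25 + 1 = 26
Each subnet has 64 addresses
  6.131.13.0/26
  6.131.13.64/26
Subnets: 6.131.13.0/26, 6.131.13.64/26


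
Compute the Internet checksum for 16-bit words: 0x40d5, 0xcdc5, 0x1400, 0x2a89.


Sum all words (with carry folding):
+ 0x40d5 = 0x40d5
+ 0xcdc5 = 0x0e9b
+ 0x1400 = 0x229b
+ 0x2a89 = 0x4d24
One's complement: ~0x4d24
Checksum = 0xb2db


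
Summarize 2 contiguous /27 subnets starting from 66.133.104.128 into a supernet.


Original prefix: /27
Number of subnets: 2 = 2^1
New prefix = 27 - 1 = 26
Supernet: 66.133.104.128/26


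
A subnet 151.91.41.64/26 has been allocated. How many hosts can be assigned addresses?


Host bits = 32 - 26 = 6
Total addresses = 2^6 = 64
Usable = total - 2 (network and broadcast)
Usable hosts: 62


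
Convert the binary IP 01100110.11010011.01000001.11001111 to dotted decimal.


01100110 = 102
11010011 = 211
01000001 = 65
11001111 = 207
IP: 102.211.65.207


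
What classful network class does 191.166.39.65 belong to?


First octet: 191
Binary: 10111111
10xxxxxx -> Class B (128-191)
Class B, default mask 255.255.0.0 (/16)


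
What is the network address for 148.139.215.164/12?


IP:   10010100.10001011.11010111.10100100
Mask: 11111111.11110000.00000000.00000000
AND operation:
Net:  10010100.10000000.00000000.00000000
Network: 148.128.0.0/12


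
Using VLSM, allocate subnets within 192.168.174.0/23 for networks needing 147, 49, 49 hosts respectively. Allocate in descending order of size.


147 hosts -> /24 (254 usable): 192.168.174.0/24
49 hosts -> /26 (62 usable): 192.168.175.0/26
49 hosts -> /26 (62 usable): 192.168.175.64/26
Allocation: 192.168.174.0/24 (147 hosts, 254 usable); 192.168.175.0/26 (49 hosts, 62 usable); 192.168.175.64/26 (49 hosts, 62 usable)


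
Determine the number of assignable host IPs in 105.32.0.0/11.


Host bits = 32 - 11 = 21
Total addresses = 2^21 = 2097152
Usable = total - 2 (network and broadcast)
Usable hosts: 2097150


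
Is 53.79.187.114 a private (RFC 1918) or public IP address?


RFC 1918 private ranges:
  10.0.0.0/8 (10.0.0.0 - 10.255.255.255)
  172.16.0.0/12 (172.16.0.0 - 172.31.255.255)
  192.168.0.0/16 (192.168.0.0 - 192.168.255.255)
Public (not in any RFC 1918 range)


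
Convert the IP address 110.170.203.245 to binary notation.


110 = 01101110
170 = 10101010
203 = 11001011
245 = 11110101
Binary: 01101110.10101010.11001011.11110101


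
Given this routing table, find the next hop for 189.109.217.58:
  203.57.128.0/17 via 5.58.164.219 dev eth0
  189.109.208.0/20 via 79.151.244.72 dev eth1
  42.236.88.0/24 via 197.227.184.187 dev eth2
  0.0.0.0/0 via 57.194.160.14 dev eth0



Longest prefix match for 189.109.217.58:
  /17 203.57.128.0: no
  /20 189.109.208.0: MATCH
  /24 42.236.88.0: no
  /0 0.0.0.0: MATCH
Selected: next-hop 79.151.244.72 via eth1 (matched /20)


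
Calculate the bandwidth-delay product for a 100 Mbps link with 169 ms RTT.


BDP = bandwidth * RTT
= 100 Mbps * 169 ms
= 100 * 1e6 * 169 / 1000 bits
= 16900000 bits
= 2112500 bytes
= 2062.9883 KB
BDP = 16900000 bits (2112500 bytes)


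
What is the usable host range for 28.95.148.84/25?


Network: 28.95.148.0
Broadcast: 28.95.148.127
First usable = network + 1
Last usable = broadcast - 1
Range: 28.95.148.1 to 28.95.148.126


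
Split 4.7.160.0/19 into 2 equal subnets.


New prefix = 19 + 1 = 20
Each subnet has 4096 addresses
  4.7.160.0/20
  4.7.176.0/20
Subnets: 4.7.160.0/20, 4.7.176.0/20


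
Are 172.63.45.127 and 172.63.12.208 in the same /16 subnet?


Mask: 255.255.0.0
172.63.45.127 AND mask = 172.63.0.0
172.63.12.208 AND mask = 172.63.0.0
Yes, same subnet (172.63.0.0)


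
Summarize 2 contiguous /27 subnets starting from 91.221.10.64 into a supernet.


Original prefix: /27
Number of subnets: 2 = 2^1
New prefix = 27 - 1 = 26
Supernet: 91.221.10.64/26


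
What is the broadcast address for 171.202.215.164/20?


Network: 171.202.208.0/20
Host bits = 12
Set all host bits to 1:
Broadcast: 171.202.223.255


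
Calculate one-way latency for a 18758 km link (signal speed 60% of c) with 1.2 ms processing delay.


Speed = 0.6 * 3e5 km/s = 180000 km/s
Propagation delay = 18758 / 180000 = 0.1042 s = 104.2111 ms
Processing delay = 1.2 ms
Total one-way latency = 105.4111 ms


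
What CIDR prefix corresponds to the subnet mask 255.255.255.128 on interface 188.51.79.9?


Binary: 11111111.11111111.11111111.10000000
Count leading 1s
Prefix: /25


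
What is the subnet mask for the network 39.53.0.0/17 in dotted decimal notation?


/17 means 17 network bits, 15 host bits
Binary: 11111111111111111000000000000000
Mask: 255.255.128.0


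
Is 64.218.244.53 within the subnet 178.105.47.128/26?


Subnet network: 178.105.47.128
Test IP AND mask: 64.218.244.0
No, 64.218.244.53 is not in 178.105.47.128/26


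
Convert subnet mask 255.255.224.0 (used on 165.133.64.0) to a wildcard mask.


Subnet mask: 255.255.224.0
Wildcard = 255.255.255.255 - subnet mask
255 - 255 = 0
255 - 255 = 0
255 - 224 = 31
255 - 0 = 255
Wildcard: 0.0.31.255


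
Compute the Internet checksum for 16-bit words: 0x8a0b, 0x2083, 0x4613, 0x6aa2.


Sum all words (with carry folding):
+ 0x8a0b = 0x8a0b
+ 0x2083 = 0xaa8e
+ 0x4613 = 0xf0a1
+ 0x6aa2 = 0x5b44
One's complement: ~0x5b44
Checksum = 0xa4bb


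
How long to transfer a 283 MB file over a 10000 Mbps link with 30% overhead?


Effective throughput = 10000 * (1 - 30/100) = 7000 Mbps
File size in Mb = 283 * 8 = 2264 Mb
Time = 2264 / 7000
Time = 0.3234 seconds


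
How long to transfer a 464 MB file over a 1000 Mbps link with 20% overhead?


Effective throughput = 1000 * (1 - 20/100) = 800 Mbps
File size in Mb = 464 * 8 = 3712 Mb
Time = 3712 / 800
Time = 4.64 seconds


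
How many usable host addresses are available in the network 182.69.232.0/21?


Host bits = 32 - 21 = 11
Total addresses = 2^11 = 2048
Usable = total - 2 (network and broadcast)
Usable hosts: 2046


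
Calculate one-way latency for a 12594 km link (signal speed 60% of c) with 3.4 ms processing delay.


Speed = 0.6 * 3e5 km/s = 180000 km/s
Propagation delay = 12594 / 180000 = 0.07 s = 69.9667 ms
Processing delay = 3.4 ms
Total one-way latency = 73.3667 ms


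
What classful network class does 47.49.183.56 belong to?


First octet: 47
Binary: 00101111
0xxxxxxx -> Class A (1-126)
Class A, default mask 255.0.0.0 (/8)


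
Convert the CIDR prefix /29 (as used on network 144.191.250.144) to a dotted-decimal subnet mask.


/29 means 29 network bits, 3 host bits
Binary: 11111111111111111111111111111000
Mask: 255.255.255.248


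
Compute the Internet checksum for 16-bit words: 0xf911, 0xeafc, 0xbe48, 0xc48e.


Sum all words (with carry folding):
+ 0xf911 = 0xf911
+ 0xeafc = 0xe40e
+ 0xbe48 = 0xa257
+ 0xc48e = 0x66e6
One's complement: ~0x66e6
Checksum = 0x9919


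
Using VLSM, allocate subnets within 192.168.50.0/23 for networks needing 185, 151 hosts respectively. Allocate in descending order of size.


185 hosts -> /24 (254 usable): 192.168.50.0/24
151 hosts -> /24 (254 usable): 192.168.51.0/24
Allocation: 192.168.50.0/24 (185 hosts, 254 usable); 192.168.51.0/24 (151 hosts, 254 usable)


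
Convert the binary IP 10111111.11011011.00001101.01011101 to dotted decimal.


10111111 = 191
11011011 = 219
00001101 = 13
01011101 = 93
IP: 191.219.13.93


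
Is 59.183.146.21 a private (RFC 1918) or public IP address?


RFC 1918 private ranges:
  10.0.0.0/8 (10.0.0.0 - 10.255.255.255)
  172.16.0.0/12 (172.16.0.0 - 172.31.255.255)
  192.168.0.0/16 (192.168.0.0 - 192.168.255.255)
Public (not in any RFC 1918 range)


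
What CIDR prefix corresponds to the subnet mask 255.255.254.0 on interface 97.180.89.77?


Binary: 11111111.11111111.11111110.00000000
Count leading 1s
Prefix: /23


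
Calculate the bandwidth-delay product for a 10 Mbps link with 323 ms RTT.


BDP = bandwidth * RTT
= 10 Mbps * 323 ms
= 10 * 1e6 * 323 / 1000 bits
= 3230000 bits
= 403750 bytes
= 394.2871 KB
BDP = 3230000 bits (403750 bytes)


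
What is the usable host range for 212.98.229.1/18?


Network: 212.98.192.0
Broadcast: 212.98.255.255
First usable = network + 1
Last usable = broadcast - 1
Range: 212.98.192.1 to 212.98.255.254


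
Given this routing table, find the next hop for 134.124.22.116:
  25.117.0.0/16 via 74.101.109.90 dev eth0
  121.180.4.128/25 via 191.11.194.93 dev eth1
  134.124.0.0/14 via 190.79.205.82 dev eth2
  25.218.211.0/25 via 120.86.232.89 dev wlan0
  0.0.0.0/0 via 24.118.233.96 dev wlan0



Longest prefix match for 134.124.22.116:
  /16 25.117.0.0: no
  /25 121.180.4.128: no
  /14 134.124.0.0: MATCH
  /25 25.218.211.0: no
  /0 0.0.0.0: MATCH
Selected: next-hop 190.79.205.82 via eth2 (matched /14)


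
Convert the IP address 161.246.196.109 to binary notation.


161 = 10100001
246 = 11110110
196 = 11000100
109 = 01101101
Binary: 10100001.11110110.11000100.01101101


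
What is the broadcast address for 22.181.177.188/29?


Network: 22.181.177.184/29
Host bits = 3
Set all host bits to 1:
Broadcast: 22.181.177.191


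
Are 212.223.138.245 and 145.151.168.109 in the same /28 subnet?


Mask: 255.255.255.240
212.223.138.245 AND mask = 212.223.138.240
145.151.168.109 AND mask = 145.151.168.96
No, different subnets (212.223.138.240 vs 145.151.168.96)


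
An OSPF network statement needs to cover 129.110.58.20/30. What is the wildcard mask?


Subnet mask: 255.255.255.252
Wildcard = 255.255.255.255 - subnet mask
255 - 255 = 0
255 - 255 = 0
255 - 255 = 0
255 - 252 = 3
Wildcard: 0.0.0.3


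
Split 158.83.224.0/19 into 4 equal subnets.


New prefix = 19 + 2 = 21
Each subnet has 2048 addresses
  158.83.224.0/21
  158.83.232.0/21
  158.83.240.0/21
  158.83.248.0/21
Subnets: 158.83.224.0/21, 158.83.232.0/21, 158.83.240.0/21, 158.83.248.0/21


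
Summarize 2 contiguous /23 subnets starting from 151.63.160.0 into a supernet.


Original prefix: /23
Number of subnets: 2 = 2^1
New prefix = 23 - 1 = 22
Supernet: 151.63.160.0/22


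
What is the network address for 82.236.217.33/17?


IP:   01010010.11101100.11011001.00100001
Mask: 11111111.11111111.10000000.00000000
AND operation:
Net:  01010010.11101100.10000000.00000000
Network: 82.236.128.0/17


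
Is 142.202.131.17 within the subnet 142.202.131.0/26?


Subnet network: 142.202.131.0
Test IP AND mask: 142.202.131.0
Yes, 142.202.131.17 is in 142.202.131.0/26


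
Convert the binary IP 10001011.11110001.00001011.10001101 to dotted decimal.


10001011 = 139
11110001 = 241
00001011 = 11
10001101 = 141
IP: 139.241.11.141


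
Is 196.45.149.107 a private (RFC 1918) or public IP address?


RFC 1918 private ranges:
  10.0.0.0/8 (10.0.0.0 - 10.255.255.255)
  172.16.0.0/12 (172.16.0.0 - 172.31.255.255)
  192.168.0.0/16 (192.168.0.0 - 192.168.255.255)
Public (not in any RFC 1918 range)


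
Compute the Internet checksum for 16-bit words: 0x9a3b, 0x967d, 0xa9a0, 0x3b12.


Sum all words (with carry folding):
+ 0x9a3b = 0x9a3b
+ 0x967d = 0x30b9
+ 0xa9a0 = 0xda59
+ 0x3b12 = 0x156c
One's complement: ~0x156c
Checksum = 0xea93


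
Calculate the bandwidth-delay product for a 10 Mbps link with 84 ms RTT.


BDP = bandwidth * RTT
= 10 Mbps * 84 ms
= 10 * 1e6 * 84 / 1000 bits
= 840000 bits
= 105000 bytes
= 102.5391 KB
BDP = 840000 bits (105000 bytes)


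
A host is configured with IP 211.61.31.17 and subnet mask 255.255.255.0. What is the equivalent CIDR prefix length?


Binary: 11111111.11111111.11111111.00000000
Count leading 1s
Prefix: /24


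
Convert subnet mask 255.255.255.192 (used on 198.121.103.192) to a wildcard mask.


Subnet mask: 255.255.255.192
Wildcard = 255.255.255.255 - subnet mask
255 - 255 = 0
255 - 255 = 0
255 - 255 = 0
255 - 192 = 63
Wildcard: 0.0.0.63


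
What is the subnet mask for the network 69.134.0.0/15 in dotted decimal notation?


/15 means 15 network bits, 17 host bits
Binary: 11111111111111100000000000000000
Mask: 255.254.0.0


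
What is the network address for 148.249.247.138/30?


IP:   10010100.11111001.11110111.10001010
Mask: 11111111.11111111.11111111.11111100
AND operation:
Net:  10010100.11111001.11110111.10001000
Network: 148.249.247.136/30


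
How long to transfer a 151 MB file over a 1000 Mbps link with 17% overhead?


Effective throughput = 1000 * (1 - 17/100) = 830 Mbps
File size in Mb = 151 * 8 = 1208 Mb
Time = 1208 / 830
Time = 1.4554 seconds


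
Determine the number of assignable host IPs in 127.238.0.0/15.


Host bits = 32 - 15 = 17
Total addresses = 2^17 = 131072
Usable = total - 2 (network and broadcast)
Usable hosts: 131070


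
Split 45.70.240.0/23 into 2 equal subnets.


New prefix = 23 + 1 = 24
Each subnet has 256 addresses
  45.70.240.0/24
  45.70.241.0/24
Subnets: 45.70.240.0/24, 45.70.241.0/24


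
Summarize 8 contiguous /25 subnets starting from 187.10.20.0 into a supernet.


Original prefix: /25
Number of subnets: 8 = 2^3
New prefix = 25 - 3 = 22
Supernet: 187.10.20.0/22


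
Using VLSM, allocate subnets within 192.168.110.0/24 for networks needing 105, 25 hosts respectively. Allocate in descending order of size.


105 hosts -> /25 (126 usable): 192.168.110.0/25
25 hosts -> /27 (30 usable): 192.168.110.128/27
Allocation: 192.168.110.0/25 (105 hosts, 126 usable); 192.168.110.128/27 (25 hosts, 30 usable)


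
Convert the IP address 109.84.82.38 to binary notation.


109 = 01101101
84 = 01010100
82 = 01010010
38 = 00100110
Binary: 01101101.01010100.01010010.00100110


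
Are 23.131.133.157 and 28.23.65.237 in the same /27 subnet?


Mask: 255.255.255.224
23.131.133.157 AND mask = 23.131.133.128
28.23.65.237 AND mask = 28.23.65.224
No, different subnets (23.131.133.128 vs 28.23.65.224)


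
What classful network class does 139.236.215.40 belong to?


First octet: 139
Binary: 10001011
10xxxxxx -> Class B (128-191)
Class B, default mask 255.255.0.0 (/16)


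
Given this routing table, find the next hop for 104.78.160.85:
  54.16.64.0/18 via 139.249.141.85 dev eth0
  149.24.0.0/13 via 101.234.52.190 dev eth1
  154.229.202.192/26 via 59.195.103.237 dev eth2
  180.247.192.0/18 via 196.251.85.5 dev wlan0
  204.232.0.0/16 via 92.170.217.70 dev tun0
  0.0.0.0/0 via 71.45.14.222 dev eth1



Longest prefix match for 104.78.160.85:
  /18 54.16.64.0: no
  /13 149.24.0.0: no
  /26 154.229.202.192: no
  /18 180.247.192.0: no
  /16 204.232.0.0: no
  /0 0.0.0.0: MATCH
Selected: next-hop 71.45.14.222 via eth1 (matched /0)


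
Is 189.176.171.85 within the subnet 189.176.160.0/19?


Subnet network: 189.176.160.0
Test IP AND mask: 189.176.160.0
Yes, 189.176.171.85 is in 189.176.160.0/19


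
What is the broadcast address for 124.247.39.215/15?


Network: 124.246.0.0/15
Host bits = 17
Set all host bits to 1:
Broadcast: 124.247.255.255


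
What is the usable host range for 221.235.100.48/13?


Network: 221.232.0.0
Broadcast: 221.239.255.255
First usable = network + 1
Last usable = broadcast - 1
Range: 221.232.0.1 to 221.239.255.254


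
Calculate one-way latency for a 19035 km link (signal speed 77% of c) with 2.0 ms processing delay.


Speed = 0.77 * 3e5 km/s = 231000 km/s
Propagation delay = 19035 / 231000 = 0.0824 s = 82.4026 ms
Processing delay = 2.0 ms
Total one-way latency = 84.4026 ms


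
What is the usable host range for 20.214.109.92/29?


Network: 20.214.109.88
Broadcast: 20.214.109.95
First usable = network + 1
Last usable = broadcast - 1
Range: 20.214.109.89 to 20.214.109.94


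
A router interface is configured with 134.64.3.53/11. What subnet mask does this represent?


/11 means 11 network bits, 21 host bits
Binary: 11111111111000000000000000000000
Mask: 255.224.0.0


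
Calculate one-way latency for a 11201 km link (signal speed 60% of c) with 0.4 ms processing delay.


Speed = 0.6 * 3e5 km/s = 180000 km/s
Propagation delay = 11201 / 180000 = 0.0622 s = 62.2278 ms
Processing delay = 0.4 ms
Total one-way latency = 62.6278 ms


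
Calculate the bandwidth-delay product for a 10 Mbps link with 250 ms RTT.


BDP = bandwidth * RTT
= 10 Mbps * 250 ms
= 10 * 1e6 * 250 / 1000 bits
= 2500000 bits
= 312500 bytes
= 305.1758 KB
BDP = 2500000 bits (312500 bytes)


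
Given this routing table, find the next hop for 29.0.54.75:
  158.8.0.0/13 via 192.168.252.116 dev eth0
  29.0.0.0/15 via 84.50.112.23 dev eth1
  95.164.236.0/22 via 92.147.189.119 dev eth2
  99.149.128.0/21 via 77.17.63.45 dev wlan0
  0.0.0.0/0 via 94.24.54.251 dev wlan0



Longest prefix match for 29.0.54.75:
  /13 158.8.0.0: no
  /15 29.0.0.0: MATCH
  /22 95.164.236.0: no
  /21 99.149.128.0: no
  /0 0.0.0.0: MATCH
Selected: next-hop 84.50.112.23 via eth1 (matched /15)


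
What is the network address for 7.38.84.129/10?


IP:   00000111.00100110.01010100.10000001
Mask: 11111111.11000000.00000000.00000000
AND operation:
Net:  00000111.00000000.00000000.00000000
Network: 7.0.0.0/10


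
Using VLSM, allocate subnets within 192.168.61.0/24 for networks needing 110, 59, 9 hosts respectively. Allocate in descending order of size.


110 hosts -> /25 (126 usable): 192.168.61.0/25
59 hosts -> /26 (62 usable): 192.168.61.128/26
9 hosts -> /28 (14 usable): 192.168.61.192/28
Allocation: 192.168.61.0/25 (110 hosts, 126 usable); 192.168.61.128/26 (59 hosts, 62 usable); 192.168.61.192/28 (9 hosts, 14 usable)


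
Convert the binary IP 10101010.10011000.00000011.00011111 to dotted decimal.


10101010 = 170
10011000 = 152
00000011 = 3
00011111 = 31
IP: 170.152.3.31


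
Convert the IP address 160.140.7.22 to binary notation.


160 = 10100000
140 = 10001100
7 = 00000111
22 = 00010110
Binary: 10100000.10001100.00000111.00010110


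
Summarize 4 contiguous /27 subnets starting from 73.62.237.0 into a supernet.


Original prefix: /27
Number of subnets: 4 = 2^2
New prefix = 27 - 2 = 25
Supernet: 73.62.237.0/25


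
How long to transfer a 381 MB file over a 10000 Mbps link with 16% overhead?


Effective throughput = 10000 * (1 - 16/100) = 8400 Mbps
File size in Mb = 381 * 8 = 3048 Mb
Time = 3048 / 8400
Time = 0.3629 seconds


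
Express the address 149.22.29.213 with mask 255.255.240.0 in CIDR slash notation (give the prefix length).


Binary: 11111111.11111111.11110000.00000000
Count leading 1s
Prefix: /20


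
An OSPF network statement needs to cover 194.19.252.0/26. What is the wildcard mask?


Subnet mask: 255.255.255.192
Wildcard = 255.255.255.255 - subnet mask
255 - 255 = 0
255 - 255 = 0
255 - 255 = 0
255 - 192 = 63
Wildcard: 0.0.0.63


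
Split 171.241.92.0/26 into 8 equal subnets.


New prefix = 26 + 3 = 29
Each subnet has 8 addresses
  171.241.92.0/29
  171.241.92.8/29
  171.241.92.16/29
  171.241.92.24/29
  171.241.92.32/29
  171.241.92.40/29
  171.241.92.48/29
  171.241.92.56/29
Subnets: 171.241.92.0/29, 171.241.92.8/29, 171.241.92.16/29, 171.241.92.24/29, 171.241.92.32/29, 171.241.92.40/29, 171.241.92.48/29, 171.241.92.56/29


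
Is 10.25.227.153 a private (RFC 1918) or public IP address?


RFC 1918 private ranges:
  10.0.0.0/8 (10.0.0.0 - 10.255.255.255)
  172.16.0.0/12 (172.16.0.0 - 172.31.255.255)
  192.168.0.0/16 (192.168.0.0 - 192.168.255.255)
Private (in 10.0.0.0/8)


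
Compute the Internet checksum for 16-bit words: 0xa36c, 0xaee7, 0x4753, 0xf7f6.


Sum all words (with carry folding):
+ 0xa36c = 0xa36c
+ 0xaee7 = 0x5254
+ 0x4753 = 0x99a7
+ 0xf7f6 = 0x919e
One's complement: ~0x919e
Checksum = 0x6e61


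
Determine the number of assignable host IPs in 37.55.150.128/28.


Host bits = 32 - 28 = 4
Total addresses = 2^4 = 16
Usable = total - 2 (network and broadcast)
Usable hosts: 14


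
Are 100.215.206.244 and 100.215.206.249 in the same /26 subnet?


Mask: 255.255.255.192
100.215.206.244 AND mask = 100.215.206.192
100.215.206.249 AND mask = 100.215.206.192
Yes, same subnet (100.215.206.192)


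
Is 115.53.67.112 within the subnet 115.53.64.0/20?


Subnet network: 115.53.64.0
Test IP AND mask: 115.53.64.0
Yes, 115.53.67.112 is in 115.53.64.0/20


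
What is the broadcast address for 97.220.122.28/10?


Network: 97.192.0.0/10
Host bits = 22
Set all host bits to 1:
Broadcast: 97.255.255.255


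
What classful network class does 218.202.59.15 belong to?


First octet: 218
Binary: 11011010
110xxxxx -> Class C (192-223)
Class C, default mask 255.255.255.0 (/24)


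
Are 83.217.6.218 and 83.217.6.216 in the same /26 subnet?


Mask: 255.255.255.192
83.217.6.218 AND mask = 83.217.6.192
83.217.6.216 AND mask = 83.217.6.192
Yes, same subnet (83.217.6.192)


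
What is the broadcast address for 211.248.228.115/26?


Network: 211.248.228.64/26
Host bits = 6
Set all host bits to 1:
Broadcast: 211.248.228.127


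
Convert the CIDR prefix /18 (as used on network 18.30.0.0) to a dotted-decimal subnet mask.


/18 means 18 network bits, 14 host bits
Binary: 11111111111111111100000000000000
Mask: 255.255.192.0


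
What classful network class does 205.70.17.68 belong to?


First octet: 205
Binary: 11001101
110xxxxx -> Class C (192-223)
Class C, default mask 255.255.255.0 (/24)


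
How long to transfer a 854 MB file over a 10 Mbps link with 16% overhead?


Effective throughput = 10 * (1 - 16/100) = 8.4 Mbps
File size in Mb = 854 * 8 = 6832 Mb
Time = 6832 / 8.4
Time = 813.3333 seconds


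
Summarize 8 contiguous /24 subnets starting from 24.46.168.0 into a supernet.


Original prefix: /24
Number of subnets: 8 = 2^3
New prefix = 24 - 3 = 21
Supernet: 24.46.168.0/21
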